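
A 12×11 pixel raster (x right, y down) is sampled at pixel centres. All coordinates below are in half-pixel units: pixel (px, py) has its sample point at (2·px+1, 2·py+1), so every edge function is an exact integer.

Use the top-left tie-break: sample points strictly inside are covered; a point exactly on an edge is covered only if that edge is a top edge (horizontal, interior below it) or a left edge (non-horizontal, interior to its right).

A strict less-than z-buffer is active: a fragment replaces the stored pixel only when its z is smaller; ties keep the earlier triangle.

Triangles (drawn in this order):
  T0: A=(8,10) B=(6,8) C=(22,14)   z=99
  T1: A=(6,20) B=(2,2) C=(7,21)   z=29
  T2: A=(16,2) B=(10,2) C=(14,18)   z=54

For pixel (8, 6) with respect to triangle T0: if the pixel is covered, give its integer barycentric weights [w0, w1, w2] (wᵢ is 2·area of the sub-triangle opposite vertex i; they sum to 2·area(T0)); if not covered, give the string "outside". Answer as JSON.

T0:
  2·area = 20
  edge (8, 10)→(6, 8): d=(-2,-2) top-left  bias=+0
  edge (6, 8)→(22, 14): d=(16,6) right/bottom  bias=-1
  edge (22, 14)→(8, 10): d=(-14,-4) top-left  bias=+0
    (0,1)@(1, 3): e=[0,-50,70] → ·  [on edge]
    (1,2)@(3, 5): e=[0,-30,50] → ·  [on edge]
    (2,3)@(5, 7): e=[0,-10,30] → ·  [on edge]
    (3,4)@(7, 9): e=[0,10,10] → █  [on edge]
    (4,4)@(9, 9): e=[4,-2,18] → ·
    (3,5)@(7, 11): e=[-4,42,-18] → ·
    (4,5)@(9, 11): e=[0,30,-10] → ·  [on edge]
    (6,5)@(13, 11): e=[8,6,6] → █
    (7,5)@(15, 11): e=[12,-6,14] → ·
    (5,6)@(11, 13): e=[0,50,-30] → ·  [on edge]
    (6,6)@(13, 13): e=[4,38,-22] → ·
    (9,6)@(19, 13): e=[16,2,2] → █
    (6,7)@(13, 15): e=[0,70,-50] → ·  [on edge]
    (7,8)@(15, 17): e=[0,90,-70] → ·  [on edge]
    (8,9)@(17, 19): e=[0,110,-90] → ·  [on edge]
    (9,10)@(19, 21): e=[0,130,-110] → ·  [on edge]
  covered (3 px):
    · · · · · · · · · · · ·
    · · · · · · · · · · · ·
    · · · · · · · · · · · ·
    · · · · · · · · · · · ·
    · · · █ · · · · · · · ·
    · · · · · · █ · · · · ·
    · · · · · · · · · █ · ·
    · · · · · · · · · · · ·
    · · · · · · · · · · · ·
    · · · · · · · · · · · ·
    · · · · · · · · · · · ·
T1:
  2·area = 14
  edge (6, 20)→(2, 2): d=(-4,-18) top-left  bias=+0
  edge (2, 2)→(7, 21): d=(5,19) right/bottom  bias=-1
  edge (7, 21)→(6, 20): d=(-1,-1) top-left  bias=+0
    (0,7)@(1, 15): e=[-70,84,0] → ·  [on edge]
    (2,7)@(5, 15): e=[2,8,4] → █
    (3,7)@(7, 15): e=[38,-30,6] → ·
    (1,8)@(3, 17): e=[-42,56,0] → ·  [on edge]
    (2,8)@(5, 17): e=[-6,18,2] → ·
    (2,9)@(5, 19): e=[-14,28,0] → ·  [on edge]
    (3,10)@(7, 21): e=[14,0,0] → ·  [on edge]
  covered (1 px):
    · · · · · · · · · · · ·
    · · · · · · · · · · · ·
    · · · · · · · · · · · ·
    · · · · · · · · · · · ·
    · · · · · · · · · · · ·
    · · · · · · · · · · · ·
    · · · · · · · · · · · ·
    · · █ · · · · · · · · ·
    · · · · · · · · · · · ·
    · · · · · · · · · · · ·
    · · · · · · · · · · · ·
T2:
  2·area = 96  (B↔C swapped to make it positive)
  edge (16, 2)→(14, 18): d=(-2,16) right/bottom  bias=-1
  edge (14, 18)→(10, 2): d=(-4,-16) top-left  bias=+0
  edge (10, 2)→(16, 2): d=(6,0) top-left  bias=+0
    (5,1)@(11, 3): e=[78,12,6] → █
    (6,1)@(13, 3): e=[46,44,6] → █
    (7,1)@(15, 3): e=[14,76,6] → █
    (8,1)@(17, 3): e=[-18,108,6] → ·
    (5,2)@(11, 5): e=[74,4,18] → █
    (8,2)@(17, 5): e=[-22,100,18] → ·
    (5,3)@(11, 7): e=[70,-4,30] → ·
    (6,3)@(13, 7): e=[38,28,30] → █
    (8,3)@(17, 7): e=[-26,92,30] → ·
    (6,4)@(13, 9): e=[34,20,42] → █
    (8,4)@(17, 9): e=[-30,84,42] → ·
    (6,5)@(13, 11): e=[30,12,54] → █
  covered (12 px):
    · · · · · · · · · · · ·
    · · · · · █ █ █ · · · ·
    · · · · · █ █ █ · · · ·
    · · · · · · █ █ · · · ·
    · · · · · · █ █ · · · ·
    · · · · · · █ · · · · ·
    · · · · · · █ · · · · ·
    · · · · · · · · · · · ·
    · · · · · · · · · · · ·
    · · · · · · · · · · · ·
    · · · · · · · · · · · ·

Final: "outside"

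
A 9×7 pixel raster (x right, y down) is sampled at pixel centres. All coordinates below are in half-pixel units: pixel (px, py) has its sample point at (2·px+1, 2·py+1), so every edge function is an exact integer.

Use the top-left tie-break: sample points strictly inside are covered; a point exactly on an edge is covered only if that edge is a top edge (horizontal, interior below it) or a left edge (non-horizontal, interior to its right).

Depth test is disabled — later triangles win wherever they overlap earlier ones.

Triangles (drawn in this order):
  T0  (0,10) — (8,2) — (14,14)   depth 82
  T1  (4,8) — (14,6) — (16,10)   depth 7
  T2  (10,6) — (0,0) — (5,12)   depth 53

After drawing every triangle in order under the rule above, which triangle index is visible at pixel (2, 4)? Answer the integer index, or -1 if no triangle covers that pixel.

T0:
  2·area = 144
  edge (0, 10)→(8, 2): d=(8,-8) top-left  bias=+0
  edge (8, 2)→(14, 14): d=(6,12) right/bottom  bias=-1
  edge (14, 14)→(0, 10): d=(-14,-4) top-left  bias=+0
    (4,0)@(9, 1): e=[0,-18,162] → .  [on edge]
    (3,1)@(7, 3): e=[0,18,126] → X  [on edge]
    (4,1)@(9, 3): e=[16,-6,134] → .
    (2,2)@(5, 5): e=[0,54,90] → X  [on edge]
    (4,2)@(9, 5): e=[32,6,106] → X
    (5,2)@(11, 5): e=[48,-18,114] → .
    (1,3)@(3, 7): e=[0,90,54] → X  [on edge]
    (5,3)@(11, 7): e=[64,-6,86] → .
    (0,4)@(1, 9): e=[0,126,18] → X  [on edge]
    (5,4)@(11, 9): e=[80,6,58] → X
    (6,4)@(13, 9): e=[96,-18,66] → .
    (0,5)@(1, 11): e=[16,138,-10] → .
  covered (20 px):
    . . . . . . . . .
    . . . X . . . . .
    . . X X X . . . .
    . X X X X . . . .
    X X X X X X . . .
    . . X X X X . . .
    . . . . . X X . .
T1:
  2·area = 44
  edge (4, 8)→(14, 6): d=(10,-2) top-left  bias=+0
  edge (14, 6)→(16, 10): d=(2,4) right/bottom  bias=-1
  edge (16, 10)→(4, 8): d=(-12,-2) top-left  bias=+0
    (4,3)@(9, 7): e=[0,22,22] → X  [on edge]
    (5,3)@(11, 7): e=[4,14,26] → X
    (6,3)@(13, 7): e=[8,6,30] → X
    (7,3)@(15, 7): e=[12,-2,34] → .
    (4,4)@(9, 9): e=[20,26,-2] → .
    (5,4)@(11, 9): e=[24,18,2] → X
    (7,4)@(15, 9): e=[32,2,10] → X
    (8,4)@(17, 9): e=[36,-6,14] → .
    (5,5)@(11, 11): e=[44,22,-22] → .
    (6,5)@(13, 11): e=[48,14,-18] → .
    (7,5)@(15, 11): e=[52,6,-14] → .
  covered (6 px):
    . . . . . . . . .
    . . . . . . . . .
    . . . . . . . . .
    . . . . X X X . .
    . . . . . X X X .
    . . . . . . . . .
    . . . . . . . . .
T2:
  2·area = 90  (B↔C swapped to make it positive)
  edge (10, 6)→(5, 12): d=(-5,6) right/bottom  bias=-1
  edge (5, 12)→(0, 0): d=(-5,-12) top-left  bias=+0
  edge (0, 0)→(10, 6): d=(10,6) right/bottom  bias=-1
    (0,0)@(1, 1): e=[79,7,4] → X
    (1,0)@(3, 1): e=[67,31,-8] → .
    (0,1)@(1, 3): e=[69,-3,24] → .
    (1,1)@(3, 3): e=[57,21,12] → X
    (2,1)@(5, 3): e=[45,45,0] → .  [on edge]
    (1,2)@(3, 5): e=[47,11,32] → X
    (2,2)@(5, 5): e=[35,35,20] → X
    (3,2)@(7, 5): e=[23,59,8] → X
    (4,2)@(9, 5): e=[11,83,-4] → .
    (1,3)@(3, 7): e=[37,1,52] → X
    (4,3)@(9, 7): e=[1,73,16] → X
    (5,3)@(11, 7): e=[-11,97,4] → .
    (7,4)@(15, 9): e=[-45,135,0] → .  [on edge]
  covered (12 px):
    X . . . . . . . .
    . X . . . . . . .
    . X X X . . . . .
    . X X X X . . . .
    . . X X . . . . .
    . . X . . . . . .
    . . . . . . . . .

Z-buffer (winner per pixel, '.' = empty):
  2 . . . . . . . .
  . 2 . 0 . . . . .
  . 2 2 2 0 . . . .
  . 2 2 2 2 1 1 . .
  0 0 2 2 0 1 1 1 .
  . . 2 0 0 0 . . .
  . . . . . 0 0 . .

Answer: 2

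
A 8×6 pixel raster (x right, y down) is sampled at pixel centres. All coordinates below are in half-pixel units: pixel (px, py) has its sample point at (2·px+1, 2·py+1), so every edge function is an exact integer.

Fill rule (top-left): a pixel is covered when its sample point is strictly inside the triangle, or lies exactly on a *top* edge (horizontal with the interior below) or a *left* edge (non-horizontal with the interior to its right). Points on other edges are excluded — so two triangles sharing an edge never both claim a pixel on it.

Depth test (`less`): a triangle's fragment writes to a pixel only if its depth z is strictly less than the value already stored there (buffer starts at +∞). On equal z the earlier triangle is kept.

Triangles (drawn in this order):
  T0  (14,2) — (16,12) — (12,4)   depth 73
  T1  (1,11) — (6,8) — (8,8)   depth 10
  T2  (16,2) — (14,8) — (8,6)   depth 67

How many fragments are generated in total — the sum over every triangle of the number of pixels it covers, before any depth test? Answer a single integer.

T0:
  2·area = 24
  edge (14, 2)→(16, 12): d=(2,10) right/bottom  bias=-1
  edge (16, 12)→(12, 4): d=(-4,-8) top-left  bias=+0
  edge (12, 4)→(14, 2): d=(2,-2) top-left  bias=+0
    (7,0)@(15, 1): e=[-12,36,0] → ·  [on edge]
    (6,1)@(13, 3): e=[12,12,0] → █  [on edge]
    (7,1)@(15, 3): e=[-8,28,4] → ·
    (5,2)@(11, 5): e=[36,-12,0] → ·  [on edge]
    (6,2)@(13, 5): e=[16,4,4] → █
    (7,2)@(15, 5): e=[-4,20,8] → ·
    (4,3)@(9, 7): e=[60,-36,0] → ·  [on edge]
    (6,3)@(13, 7): e=[20,-4,8] → ·
    (7,3)@(15, 7): e=[0,12,12] → ·  [on edge]
    (3,4)@(7, 9): e=[84,-60,0] → ·  [on edge]
    (7,4)@(15, 9): e=[4,4,16] → █
    (2,5)@(5, 11): e=[108,-84,0] → ·  [on edge]
  covered (3 px):
    · · · · · · · ·
    · · · · · · █ ·
    · · · · · · █ ·
    · · · · · · · ·
    · · · · · · · █
    · · · · · · · ·
T1:
  2·area = 6
  edge (1, 11)→(6, 8): d=(5,-3) top-left  bias=+0
  edge (6, 8)→(8, 8): d=(2,0) top-left  bias=+0
  edge (8, 8)→(1, 11): d=(-7,3) right/bottom  bias=-1
    (5,2)@(11, 5): e=[0,-6,12] → ·  [on edge]
    (7,2)@(15, 5): e=[12,-6,0] → ·  [on edge]
    (2,4)@(5, 9): e=[2,2,2] → █
    (3,4)@(7, 9): e=[8,2,-4] → ·
    (0,5)@(1, 11): e=[0,6,0] → ·  [on edge]
    (2,5)@(5, 11): e=[12,6,-12] → ·
  covered (1 px):
    · · · · · · · ·
    · · · · · · · ·
    · · · · · · · ·
    · · · · · · · ·
    · · █ · · · · ·
    · · · · · · · ·
T2:
  2·area = 40
  edge (16, 2)→(14, 8): d=(-2,6) right/bottom  bias=-1
  edge (14, 8)→(8, 6): d=(-6,-2) top-left  bias=+0
  edge (8, 6)→(16, 2): d=(8,-4) top-left  bias=+0
    (7,1)@(15, 3): e=[4,32,4] → █
    (2,2)@(5, 5): e=[60,0,-20] → ·  [on edge]
    (5,2)@(11, 5): e=[24,12,4] → █
    (6,2)@(13, 5): e=[12,16,12] → █
    (7,2)@(15, 5): e=[0,20,20] → ·  [on edge]
    (5,3)@(11, 7): e=[20,0,20] → █  [on edge]
    (7,3)@(15, 7): e=[-4,8,36] → ·
    (5,4)@(11, 9): e=[16,-12,36] → ·
    (6,4)@(13, 9): e=[4,-8,44] → ·
    (6,5)@(13, 11): e=[0,-20,60] → ·  [on edge]
  covered (5 px):
    · · · · · · · ·
    · · · · · · · █
    · · · · · █ █ ·
    · · · · · █ █ ·
    · · · · · · · ·
    · · · · · · · ·

Answer: 9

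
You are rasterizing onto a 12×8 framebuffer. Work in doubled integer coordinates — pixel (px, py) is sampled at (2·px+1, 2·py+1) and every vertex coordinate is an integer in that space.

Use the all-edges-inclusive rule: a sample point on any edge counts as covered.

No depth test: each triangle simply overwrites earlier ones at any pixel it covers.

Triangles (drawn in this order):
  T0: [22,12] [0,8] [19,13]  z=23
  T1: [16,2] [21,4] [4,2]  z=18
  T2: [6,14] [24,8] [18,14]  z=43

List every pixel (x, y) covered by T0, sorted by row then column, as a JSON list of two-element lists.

T0:
  2·area = 34  (B↔C swapped to make it positive)
  edge (22, 12)→(19, 13): d=(-3,1) inclusive
  edge (19, 13)→(0, 8): d=(-19,-5) inclusive
  edge (0, 8)→(22, 12): d=(22,4) inclusive
    (2,4)@(5, 9): e=[26,6,2] → #
    (3,4)@(7, 9): e=[24,16,-6] → ·
    (2,5)@(5, 11): e=[20,-32,46] → ·
    (6,5)@(13, 11): e=[12,8,14] → #
    (7,5)@(15, 11): e=[10,18,6] → #
    (8,5)@(17, 11): e=[8,28,-2] → ·
    (6,6)@(13, 13): e=[6,-30,58] → ·
    (7,6)@(15, 13): e=[4,-20,50] → ·
    (9,6)@(19, 13): e=[0,0,34] → #  [on edge]
    (10,6)@(21, 13): e=[-2,10,26] → ·
    (6,7)@(13, 15): e=[0,-68,102] → ·  [on edge]
    (9,7)@(19, 15): e=[-6,-38,78] → ·
  covered (4 px):
    · · · · · · · · · · · ·
    · · · · · · · · · · · ·
    · · · · · · · · · · · ·
    · · · · · · · · · · · ·
    · · # · · · · · · · · ·
    · · · · · · # # · · · ·
    · · · · · · · · · # · ·
    · · · · · · · · · · · ·
T1:
  2·area = 24
  edge (16, 2)→(21, 4): d=(5,2) inclusive
  edge (21, 4)→(4, 2): d=(-17,-2) inclusive
  edge (4, 2)→(16, 2): d=(12,0) inclusive
    (6,1)@(13, 3): e=[11,1,12] → #
    (7,1)@(15, 3): e=[7,5,12] → #
    (8,1)@(17, 3): e=[3,9,12] → #
    (9,1)@(19, 3): e=[-1,13,12] → ·
    (6,2)@(13, 5): e=[21,-33,36] → ·
    (7,2)@(15, 5): e=[17,-29,36] → ·
    (8,2)@(17, 5): e=[13,-25,36] → ·
  covered (3 px):
    · · · · · · · · · · · ·
    · · · · · · # # # · · ·
    · · · · · · · · · · · ·
    · · · · · · · · · · · ·
    · · · · · · · · · · · ·
    · · · · · · · · · · · ·
    · · · · · · · · · · · ·
    · · · · · · · · · · · ·
T2:
  2·area = 72
  edge (6, 14)→(24, 8): d=(18,-6) inclusive
  edge (24, 8)→(18, 14): d=(-6,6) inclusive
  edge (18, 14)→(6, 14): d=(-12,0) inclusive
    (10,4)@(21, 9): e=[0,12,60] → #  [on edge]
    (11,4)@(23, 9): e=[12,0,60] → #  [on edge]
    (7,5)@(15, 11): e=[0,36,36] → #  [on edge]
    (8,5)@(17, 11): e=[12,24,36] → #
    (9,5)@(19, 11): e=[24,12,36] → #
    (10,5)@(21, 11): e=[36,0,36] → #  [on edge]
    (11,5)@(23, 11): e=[48,-12,36] → ·
    (4,6)@(9, 13): e=[0,60,12] → #  [on edge]
    (5,6)@(11, 13): e=[12,48,12] → #
    (6,6)@(13, 13): e=[24,36,12] → #
    (9,6)@(19, 13): e=[60,0,12] → #  [on edge]
    (10,6)@(21, 13): e=[72,-12,12] → ·
    (1,7)@(3, 15): e=[0,84,-12] → ·  [on edge]
    (8,7)@(17, 15): e=[84,0,-12] → ·  [on edge]
  covered (12 px):
    · · · · · · · · · · · ·
    · · · · · · · · · · · ·
    · · · · · · · · · · · ·
    · · · · · · · · · · · ·
    · · · · · · · · · · # #
    · · · · · · · # # # # ·
    · · · · # # # # # # · ·
    · · · · · · · · · · · ·

Result: [[2,4],[6,5],[7,5],[9,6]]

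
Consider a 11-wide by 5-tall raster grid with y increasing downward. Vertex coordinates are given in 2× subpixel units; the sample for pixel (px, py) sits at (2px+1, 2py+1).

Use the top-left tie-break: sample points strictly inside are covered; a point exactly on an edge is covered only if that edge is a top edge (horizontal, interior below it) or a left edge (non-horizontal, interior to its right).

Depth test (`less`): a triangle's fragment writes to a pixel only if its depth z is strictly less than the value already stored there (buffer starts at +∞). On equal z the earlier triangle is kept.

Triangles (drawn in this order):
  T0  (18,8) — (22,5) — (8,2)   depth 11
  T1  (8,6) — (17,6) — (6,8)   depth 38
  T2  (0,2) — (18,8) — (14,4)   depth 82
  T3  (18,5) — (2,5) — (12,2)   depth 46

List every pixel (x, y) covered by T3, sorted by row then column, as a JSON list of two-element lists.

T0:
  2·area = 54  (B↔C swapped to make it positive)
  edge (18, 8)→(8, 2): d=(-10,-6) top-left  bias=+0
  edge (8, 2)→(22, 5): d=(14,3) right/bottom  bias=-1
  edge (22, 5)→(18, 8): d=(-4,3) right/bottom  bias=-1
    (5,1)@(11, 3): e=[8,5,41] → █
    (6,1)@(13, 3): e=[20,-1,35] → ·
    (5,2)@(11, 5): e=[-12,33,33] → ·
    (6,2)@(13, 5): e=[0,27,27] → █  [on edge]
    (7,2)@(15, 5): e=[12,21,21] → █
    (8,2)@(17, 5): e=[24,15,15] → █
    (9,2)@(19, 5): e=[36,9,9] → █
    (10,2)@(21, 5): e=[48,3,3] → █
    (6,3)@(13, 7): e=[-20,55,19] → ·
    (7,3)@(15, 7): e=[-8,49,13] → ·
    (8,3)@(17, 7): e=[4,43,7] → █
    (10,3)@(21, 7): e=[28,31,-5] → ·
  covered (8 px):
    · · · · · · · · · · ·
    · · · · · █ · · · · ·
    · · · · · · █ █ █ █ █
    · · · · · · · · █ █ ·
    · · · · · · · · · · ·
T1:
  2·area = 18
  edge (8, 6)→(17, 6): d=(9,0) top-left  bias=+0
  edge (17, 6)→(6, 8): d=(-11,2) right/bottom  bias=-1
  edge (6, 8)→(8, 6): d=(2,-2) top-left  bias=+0
    (6,0)@(13, 1): e=[-45,63,0] → ·  [on edge]
    (5,1)@(11, 3): e=[-27,45,0] → ·  [on edge]
    (4,2)@(9, 5): e=[-9,27,0] → ·  [on edge]
    (3,3)@(7, 7): e=[9,9,0] → █  [on edge]
    (4,3)@(9, 7): e=[9,5,4] → █
    (5,3)@(11, 7): e=[9,1,8] → █
    (6,3)@(13, 7): e=[9,-3,12] → ·
    (2,4)@(5, 9): e=[27,-9,0] → ·  [on edge]
    (3,4)@(7, 9): e=[27,-13,4] → ·
    (4,4)@(9, 9): e=[27,-17,8] → ·
    (5,4)@(11, 9): e=[27,-21,12] → ·
  covered (3 px):
    · · · · · · · · · · ·
    · · · · · · · · · · ·
    · · · · · · · · · · ·
    · · · █ █ █ · · · · ·
    · · · · · · · · · · ·
T2:
  2·area = 48  (B↔C swapped to make it positive)
  edge (0, 2)→(14, 4): d=(14,2) right/bottom  bias=-1
  edge (14, 4)→(18, 8): d=(4,4) right/bottom  bias=-1
  edge (18, 8)→(0, 2): d=(-18,-6) top-left  bias=+0
    (5,0)@(11, 1): e=[-36,0,84] → ·  [on edge]
    (1,1)@(3, 3): e=[8,40,0] → █  [on edge]
    (2,1)@(5, 3): e=[4,32,12] → █
    (3,1)@(7, 3): e=[0,24,24] → ·  [on edge]
    (6,1)@(13, 3): e=[-12,0,60] → ·  [on edge]
    (1,2)@(3, 5): e=[36,48,-36] → ·
    (2,2)@(5, 5): e=[32,40,-24] → ·
    (4,2)@(9, 5): e=[24,24,0] → █  [on edge]
    (5,2)@(11, 5): e=[20,16,12] → █
    (6,2)@(13, 5): e=[16,8,24] → █
    (7,2)@(15, 5): e=[12,0,36] → ·  [on edge]
    (10,2)@(21, 5): e=[0,-24,72] → ·  [on edge]
    (7,3)@(15, 7): e=[40,8,0] → █  [on edge]
    (8,3)@(17, 7): e=[36,0,12] → ·  [on edge]
    (9,4)@(19, 9): e=[60,0,-12] → ·  [on edge]
    (10,4)@(21, 9): e=[56,-8,0] → ·  [on edge]
  covered (6 px):
    · · · · · · · · · · ·
    · █ █ · · · · · · · ·
    · · · · █ █ █ · · · ·
    · · · · · · · █ · · ·
    · · · · · · · · · · ·
T3:
  2·area = 48
  edge (18, 5)→(2, 5): d=(-16,0) right/bottom  bias=-1
  edge (2, 5)→(12, 2): d=(10,-3) top-left  bias=+0
  edge (12, 2)→(18, 5): d=(6,3) right/bottom  bias=-1
    (4,1)@(9, 3): e=[32,1,15] → █
    (5,1)@(11, 3): e=[32,7,9] → █
    (6,1)@(13, 3): e=[32,13,3] → █
    (7,1)@(15, 3): e=[32,19,-3] → ·
    (0,2)@(1, 5): e=[0,-3,51] → ·  [on edge]
    (1,2)@(3, 5): e=[0,3,45] → ·  [on edge]
    (2,2)@(5, 5): e=[0,9,39] → ·  [on edge]
    (3,2)@(7, 5): e=[0,15,33] → ·  [on edge]
    (4,2)@(9, 5): e=[0,21,27] → ·  [on edge]
    (5,2)@(11, 5): e=[0,27,21] → ·  [on edge]
    (6,2)@(13, 5): e=[0,33,15] → ·  [on edge]
    (7,2)@(15, 5): e=[0,39,9] → ·  [on edge]
    (8,2)@(17, 5): e=[0,45,3] → ·  [on edge]
    (9,2)@(19, 5): e=[0,51,-3] → ·  [on edge]
    (10,2)@(21, 5): e=[0,57,-9] → ·  [on edge]
  covered (3 px):
    · · · · · · · · · · ·
    · · · · █ █ █ · · · ·
    · · · · · · · · · · ·
    · · · · · · · · · · ·
    · · · · · · · · · · ·

Answer: [[4,1],[5,1],[6,1]]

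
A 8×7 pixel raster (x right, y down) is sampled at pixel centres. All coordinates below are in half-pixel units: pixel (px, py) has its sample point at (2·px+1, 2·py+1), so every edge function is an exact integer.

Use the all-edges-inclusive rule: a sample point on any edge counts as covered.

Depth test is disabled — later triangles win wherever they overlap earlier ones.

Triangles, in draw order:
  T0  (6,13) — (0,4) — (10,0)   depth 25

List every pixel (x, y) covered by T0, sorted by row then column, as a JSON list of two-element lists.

T0:
  2·area = 114
  edge (6, 13)→(0, 4): d=(-6,-9) inclusive
  edge (0, 4)→(10, 0): d=(10,-4) inclusive
  edge (10, 0)→(6, 13): d=(-4,13) inclusive
    (4,0)@(9, 1): e=[99,6,9] → X
    (5,0)@(11, 1): e=[117,14,-17] → .
    (1,1)@(3, 3): e=[33,2,79] → X
    (2,1)@(5, 3): e=[51,10,53] → X
    (3,1)@(7, 3): e=[69,18,27] → X
    (5,1)@(11, 3): e=[105,34,-25] → .
    (0,2)@(1, 5): e=[3,14,97] → X
    (4,2)@(9, 5): e=[75,46,-7] → .
    (0,3)@(1, 7): e=[-9,34,89] → .
    (1,3)@(3, 7): e=[9,42,63] → X
    (4,3)@(9, 7): e=[63,66,-15] → .
    (1,4)@(3, 9): e=[-3,62,55] → .
  covered (15 px):
    . . . . X . . .
    . X X X X . . .
    X X X X . . . .
    . X X X . . . .
    . . X X . . . .
    . . X . . . . .
    . . . . . . . .

Answer: [[4,0],[1,1],[2,1],[3,1],[4,1],[0,2],[1,2],[2,2],[3,2],[1,3],[2,3],[3,3],[2,4],[3,4],[2,5]]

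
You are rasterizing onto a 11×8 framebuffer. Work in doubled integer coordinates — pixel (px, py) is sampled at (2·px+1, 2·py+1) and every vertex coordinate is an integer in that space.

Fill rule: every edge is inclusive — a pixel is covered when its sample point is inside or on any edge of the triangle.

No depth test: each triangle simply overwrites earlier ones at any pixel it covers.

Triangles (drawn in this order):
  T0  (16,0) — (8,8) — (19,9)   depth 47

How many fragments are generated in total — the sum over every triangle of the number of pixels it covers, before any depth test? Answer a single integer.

T0:
  2·area = 96  (B↔C swapped to make it positive)
  edge (16, 0)→(19, 9): d=(3,9) inclusive
  edge (19, 9)→(8, 8): d=(-11,-1) inclusive
  edge (8, 8)→(16, 0): d=(8,-8) inclusive
    (7,0)@(15, 1): e=[12,84,0] → █  [on edge]
    (8,0)@(17, 1): e=[-6,86,16] → ·
    (6,1)@(13, 3): e=[36,60,0] → █  [on edge]
    (8,1)@(17, 3): e=[0,64,32] → █  [on edge]
    (9,1)@(19, 3): e=[-18,66,48] → ·
    (5,2)@(11, 5): e=[60,36,0] → █  [on edge]
    (9,2)@(19, 5): e=[-12,44,64] → ·
    (4,3)@(9, 7): e=[84,12,0] → █  [on edge]
    (9,3)@(19, 7): e=[-6,22,80] → ·
    (3,4)@(7, 9): e=[108,-12,0] → ·  [on edge]
    (4,4)@(9, 9): e=[90,-10,16] → ·
    (5,4)@(11, 9): e=[72,-8,32] → ·
    (9,4)@(19, 9): e=[0,0,96] → █  [on edge]
    (2,5)@(5, 11): e=[132,-36,0] → ·  [on edge]
    (1,6)@(3, 13): e=[156,-60,0] → ·  [on edge]
    (0,7)@(1, 15): e=[180,-84,0] → ·  [on edge]
    (10,7)@(21, 15): e=[0,-64,160] → ·  [on edge]
  covered (14 px):
    · · · · · · · █ · · ·
    · · · · · · █ █ █ · ·
    · · · · · █ █ █ █ · ·
    · · · · █ █ █ █ █ · ·
    · · · · · · · · · █ ·
    · · · · · · · · · · ·
    · · · · · · · · · · ·
    · · · · · · · · · · ·

Answer: 14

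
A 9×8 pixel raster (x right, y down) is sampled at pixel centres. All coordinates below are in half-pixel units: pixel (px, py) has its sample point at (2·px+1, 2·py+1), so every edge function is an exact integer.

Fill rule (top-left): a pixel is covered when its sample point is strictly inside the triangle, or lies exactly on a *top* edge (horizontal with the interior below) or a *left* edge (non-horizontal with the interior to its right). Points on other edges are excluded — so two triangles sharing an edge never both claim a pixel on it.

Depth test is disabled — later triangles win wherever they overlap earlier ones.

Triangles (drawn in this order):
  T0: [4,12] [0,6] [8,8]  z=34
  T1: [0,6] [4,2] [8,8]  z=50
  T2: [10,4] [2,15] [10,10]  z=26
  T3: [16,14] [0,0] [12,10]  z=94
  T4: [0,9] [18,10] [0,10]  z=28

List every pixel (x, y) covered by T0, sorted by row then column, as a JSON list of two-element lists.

T0:
  2·area = 40
  edge (4, 12)→(0, 6): d=(-4,-6) top-left  bias=+0
  edge (0, 6)→(8, 8): d=(8,2) right/bottom  bias=-1
  edge (8, 8)→(4, 12): d=(-4,4) right/bottom  bias=-1
    (7,0)@(15, 1): e=[110,-70,0] → ·  [on edge]
    (6,1)@(13, 3): e=[90,-50,0] → ·  [on edge]
    (5,2)@(11, 5): e=[70,-30,0] → ·  [on edge]
    (0,3)@(1, 7): e=[2,6,32] → █
    (1,3)@(3, 7): e=[14,2,24] → █
    (2,3)@(5, 7): e=[26,-2,16] → ·
    (4,3)@(9, 7): e=[50,-10,0] → ·  [on edge]
    (0,4)@(1, 9): e=[-6,22,24] → ·
    (1,4)@(3, 9): e=[6,18,16] → █
    (2,4)@(5, 9): e=[18,14,8] → █
    (3,4)@(7, 9): e=[30,10,0] → ·  [on edge]
    (1,5)@(3, 11): e=[-2,34,8] → ·
    (2,5)@(5, 11): e=[10,30,0] → ·  [on edge]
    (1,6)@(3, 13): e=[-10,50,0] → ·  [on edge]
    (0,7)@(1, 15): e=[-30,70,0] → ·  [on edge]
  covered (4 px):
    · · · · · · · · ·
    · · · · · · · · ·
    · · · · · · · · ·
    █ █ · · · · · · ·
    · █ █ · · · · · ·
    · · · · · · · · ·
    · · · · · · · · ·
    · · · · · · · · ·
T1:
  2·area = 40
  edge (0, 6)→(4, 2): d=(4,-4) top-left  bias=+0
  edge (4, 2)→(8, 8): d=(4,6) right/bottom  bias=-1
  edge (8, 8)→(0, 6): d=(-8,-2) top-left  bias=+0
    (2,0)@(5, 1): e=[0,-10,50] → ·  [on edge]
    (1,1)@(3, 3): e=[0,10,30] → █  [on edge]
    (2,1)@(5, 3): e=[8,-2,34] → ·
    (0,2)@(1, 5): e=[0,30,10] → █  [on edge]
    (2,2)@(5, 5): e=[16,6,18] → █
    (3,2)@(7, 5): e=[24,-6,22] → ·
    (0,3)@(1, 7): e=[8,38,-6] → ·
    (1,3)@(3, 7): e=[16,26,-2] → ·
    (2,3)@(5, 7): e=[24,14,2] → █
    (3,3)@(7, 7): e=[32,2,6] → █
    (4,3)@(9, 7): e=[40,-10,10] → ·
    (2,4)@(5, 9): e=[32,22,-14] → ·
  covered (6 px):
    · · · · · · · · ·
    · █ · · · · · · ·
    █ █ █ · · · · · ·
    · · █ █ · · · · ·
    · · · · · · · · ·
    · · · · · · · · ·
    · · · · · · · · ·
    · · · · · · · · ·
T2:
  2·area = 48  (B↔C swapped to make it positive)
  edge (10, 4)→(10, 10): d=(0,6) right/bottom  bias=-1
  edge (10, 10)→(2, 15): d=(-8,5) right/bottom  bias=-1
  edge (2, 15)→(10, 4): d=(8,-11) top-left  bias=+0
    (4,3)@(9, 7): e=[6,29,13] → █
    (5,3)@(11, 7): e=[-6,19,35] → ·
    (3,4)@(7, 9): e=[18,23,7] → █
    (5,4)@(11, 9): e=[-6,3,51] → ·
    (2,5)@(5, 11): e=[30,17,1] → █
    (4,5)@(9, 11): e=[6,-3,45] → ·
    (2,6)@(5, 13): e=[30,1,17] → █
    (3,6)@(7, 13): e=[18,-9,39] → ·
    (2,7)@(5, 15): e=[30,-15,33] → ·
  covered (6 px):
    · · · · · · · · ·
    · · · · · · · · ·
    · · · · · · · · ·
    · · · · █ · · · ·
    · · · █ █ · · · ·
    · · █ █ · · · · ·
    · · █ · · · · · ·
    · · · · · · · · ·
T3:
  2·area = 8
  edge (16, 14)→(0, 0): d=(-16,-14) top-left  bias=+0
  edge (0, 0)→(12, 10): d=(12,10) right/bottom  bias=-1
  edge (12, 10)→(16, 14): d=(4,4) right/bottom  bias=-1
    (1,0)@(3, 1): e=[26,-18,0] → ·  [on edge]
    (2,1)@(5, 3): e=[22,-14,0] → ·  [on edge]
    (3,2)@(7, 5): e=[18,-10,0] → ·  [on edge]
    (4,3)@(9, 7): e=[14,-6,0] → ·  [on edge]
    (5,4)@(11, 9): e=[10,-2,0] → ·  [on edge]
    (6,5)@(13, 11): e=[6,2,0] → ·  [on edge]
    (7,6)@(15, 13): e=[2,6,0] → ·  [on edge]
    (8,7)@(17, 15): e=[-2,10,0] → ·  [on edge]
  covered (0 px):
    · · · · · · · · ·
    · · · · · · · · ·
    · · · · · · · · ·
    · · · · · · · · ·
    · · · · · · · · ·
    · · · · · · · · ·
    · · · · · · · · ·
    · · · · · · · · ·
T4:
  2·area = 18
  edge (0, 9)→(18, 10): d=(18,1) right/bottom  bias=-1
  edge (18, 10)→(0, 10): d=(-18,0) right/bottom  bias=-1
  edge (0, 10)→(0, 9): d=(0,-1) top-left  bias=+0
  covered (0 px):
    · · · · · · · · ·
    · · · · · · · · ·
    · · · · · · · · ·
    · · · · · · · · ·
    · · · · · · · · ·
    · · · · · · · · ·
    · · · · · · · · ·
    · · · · · · · · ·

Answer: [[0,3],[1,3],[1,4],[2,4]]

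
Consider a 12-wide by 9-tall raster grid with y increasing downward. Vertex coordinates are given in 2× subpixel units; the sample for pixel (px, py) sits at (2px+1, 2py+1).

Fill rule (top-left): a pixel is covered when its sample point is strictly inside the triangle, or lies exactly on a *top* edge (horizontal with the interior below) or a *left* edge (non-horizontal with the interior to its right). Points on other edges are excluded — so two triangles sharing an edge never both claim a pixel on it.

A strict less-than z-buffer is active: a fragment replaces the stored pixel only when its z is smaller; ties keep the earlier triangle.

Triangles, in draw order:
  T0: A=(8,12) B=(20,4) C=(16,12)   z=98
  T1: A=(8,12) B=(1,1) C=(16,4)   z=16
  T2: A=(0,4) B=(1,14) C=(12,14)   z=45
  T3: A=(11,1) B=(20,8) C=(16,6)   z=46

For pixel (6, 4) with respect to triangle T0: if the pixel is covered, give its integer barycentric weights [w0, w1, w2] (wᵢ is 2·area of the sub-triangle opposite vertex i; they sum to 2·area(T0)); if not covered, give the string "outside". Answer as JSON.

T0:
  2·area = 64
  edge (8, 12)→(20, 4): d=(12,-8) top-left  bias=+0
  edge (20, 4)→(16, 12): d=(-4,8) right/bottom  bias=-1
  edge (16, 12)→(8, 12): d=(-8,0) right/bottom  bias=-1
    (9,2)@(19, 5): e=[4,4,56] → #
    (10,2)@(21, 5): e=[20,-12,56] → ·
    (8,3)@(17, 7): e=[12,12,40] → #
    (9,3)@(19, 7): e=[28,-4,40] → ·
    (6,4)@(13, 9): e=[4,36,24] → #
    (7,4)@(15, 9): e=[20,20,24] → #
    (9,4)@(19, 9): e=[52,-12,24] → ·
    (5,5)@(11, 11): e=[12,44,8] → #
    (8,5)@(17, 11): e=[60,-4,8] → ·
    (5,6)@(11, 13): e=[36,36,-8] → ·
    (6,6)@(13, 13): e=[52,20,-8] → ·
    (7,6)@(15, 13): e=[68,4,-8] → ·
  covered (8 px):
    · · · · · · · · · · · ·
    · · · · · · · · · · · ·
    · · · · · · · · · # · ·
    · · · · · · · · # · · ·
    · · · · · · # # # · · ·
    · · · · · # # # · · · ·
    · · · · · · · · · · · ·
    · · · · · · · · · · · ·
    · · · · · · · · · · · ·
T1:
  2·area = 144
  edge (8, 12)→(1, 1): d=(-7,-11) top-left  bias=+0
  edge (1, 1)→(16, 4): d=(15,3) right/bottom  bias=-1
  edge (16, 4)→(8, 12): d=(-8,8) right/bottom  bias=-1
    (0,0)@(1, 1): e=[0,0,144] → ·  [on edge]
    (9,0)@(19, 1): e=[198,-54,0] → ·  [on edge]
    (1,1)@(3, 3): e=[8,24,112] → #
    (2,1)@(5, 3): e=[30,18,96] → #
    (3,1)@(7, 3): e=[52,12,80] → #
    (4,1)@(9, 3): e=[74,6,64] → #
    (5,1)@(11, 3): e=[96,0,48] → ·  [on edge]
    (8,1)@(17, 3): e=[162,-18,0] → ·  [on edge]
    (1,2)@(3, 5): e=[-6,54,96] → ·
    (2,2)@(5, 5): e=[16,48,80] → #
    (5,2)@(11, 5): e=[82,30,32] → #
    (6,2)@(13, 5): e=[104,24,16] → #
    (7,2)@(15, 5): e=[126,18,0] → ·  [on edge]
    (10,2)@(21, 5): e=[192,0,-48] → ·  [on edge]
    (6,3)@(13, 7): e=[90,54,0] → ·  [on edge]
    (5,4)@(11, 9): e=[54,90,0] → ·  [on edge]
    (4,5)@(9, 11): e=[18,126,0] → ·  [on edge]
    (3,6)@(7, 13): e=[-18,162,0] → ·  [on edge]
    (2,7)@(5, 15): e=[-54,198,0] → ·  [on edge]
    (1,8)@(3, 17): e=[-90,234,0] → ·  [on edge]
  covered (15 px):
    · · · · · · · · · · · ·
    · # # # # · · · · · · ·
    · · # # # # # · · · · ·
    · · # # # # · · · · · ·
    · · · # # · · · · · · ·
    · · · · · · · · · · · ·
    · · · · · · · · · · · ·
    · · · · · · · · · · · ·
    · · · · · · · · · · · ·
T2:
  2·area = 110  (B↔C swapped to make it positive)
  edge (0, 4)→(12, 14): d=(12,10) right/bottom  bias=-1
  edge (12, 14)→(1, 14): d=(-11,0) right/bottom  bias=-1
  edge (1, 14)→(0, 4): d=(-1,-10) top-left  bias=+0
    (0,2)@(1, 5): e=[2,99,9] → #
    (1,2)@(3, 5): e=[-18,99,29] → ·
    (0,3)@(1, 7): e=[26,77,7] → #
    (1,3)@(3, 7): e=[6,77,27] → #
    (2,3)@(5, 7): e=[-14,77,47] → ·
    (0,4)@(1, 9): e=[50,55,5] → #
    (2,4)@(5, 9): e=[10,55,45] → #
    (3,4)@(7, 9): e=[-10,55,65] → ·
    (0,5)@(1, 11): e=[74,33,3] → #
    (3,5)@(7, 11): e=[14,33,63] → #
    (4,5)@(9, 11): e=[-6,33,83] → ·
    (0,6)@(1, 13): e=[98,11,1] → #
  covered (15 px):
    · · · · · · · · · · · ·
    · · · · · · · · · · · ·
    # · · · · · · · · · · ·
    # # · · · · · · · · · ·
    # # # · · · · · · · · ·
    # # # # · · · · · · · ·
    # # # # # · · · · · · ·
    · · · · · · · · · · · ·
    · · · · · · · · · · · ·
T3:
  2·area = 10
  edge (11, 1)→(20, 8): d=(9,7) right/bottom  bias=-1
  edge (20, 8)→(16, 6): d=(-4,-2) top-left  bias=+0
  edge (16, 6)→(11, 1): d=(-5,-5) top-left  bias=+0
    (5,0)@(11, 1): e=[0,10,0] → ·  [on edge]
    (6,1)@(13, 3): e=[4,6,0] → #  [on edge]
    (7,1)@(15, 3): e=[-10,10,10] → ·
    (6,2)@(13, 5): e=[22,-2,-10] → ·
    (7,2)@(15, 5): e=[8,2,0] → #  [on edge]
    (8,2)@(17, 5): e=[-6,6,10] → ·
    (7,3)@(15, 7): e=[26,-6,-10] → ·
    (8,3)@(17, 7): e=[12,-2,0] → ·  [on edge]
    (9,4)@(19, 9): e=[16,-6,0] → ·  [on edge]
    (10,5)@(21, 11): e=[20,-10,0] → ·  [on edge]
    (11,6)@(23, 13): e=[24,-14,0] → ·  [on edge]
  covered (2 px):
    · · · · · · · · · · · ·
    · · · · · · # · · · · ·
    · · · · · · · # · · · ·
    · · · · · · · · · · · ·
    · · · · · · · · · · · ·
    · · · · · · · · · · · ·
    · · · · · · · · · · · ·
    · · · · · · · · · · · ·
    · · · · · · · · · · · ·

Result: [36,24,4]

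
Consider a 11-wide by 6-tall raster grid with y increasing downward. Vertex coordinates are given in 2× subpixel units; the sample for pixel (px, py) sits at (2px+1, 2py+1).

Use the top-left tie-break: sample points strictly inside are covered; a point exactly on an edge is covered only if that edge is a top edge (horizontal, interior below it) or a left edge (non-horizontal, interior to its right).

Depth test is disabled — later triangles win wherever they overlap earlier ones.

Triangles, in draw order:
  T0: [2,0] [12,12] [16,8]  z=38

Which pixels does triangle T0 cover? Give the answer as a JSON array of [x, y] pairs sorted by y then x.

T0:
  2·area = 88  (B↔C swapped to make it positive)
  edge (2, 0)→(16, 8): d=(14,8) right/bottom  bias=-1
  edge (16, 8)→(12, 12): d=(-4,4) right/bottom  bias=-1
  edge (12, 12)→(2, 0): d=(-10,-12) top-left  bias=+0
    (1,0)@(3, 1): e=[6,80,2] → #
    (2,0)@(5, 1): e=[-10,72,26] → ·
    (1,1)@(3, 3): e=[34,72,-18] → ·
    (2,1)@(5, 3): e=[18,64,6] → #
    (3,1)@(7, 3): e=[2,56,30] → #
    (4,1)@(9, 3): e=[-14,48,54] → ·
    (10,1)@(21, 3): e=[-110,0,198] → ·  [on edge]
    (2,2)@(5, 5): e=[46,56,-14] → ·
    (3,2)@(7, 5): e=[30,48,10] → #
    (4,2)@(9, 5): e=[14,40,34] → #
    (5,2)@(11, 5): e=[-2,32,58] → ·
    (9,2)@(19, 5): e=[-66,0,154] → ·  [on edge]
    (8,3)@(17, 7): e=[-22,0,110] → ·  [on edge]
    (7,4)@(15, 9): e=[22,0,66] → ·  [on edge]
    (6,5)@(13, 11): e=[66,0,22] → ·  [on edge]
  covered (10 px):
    · # · · · · · · · · ·
    · · # # · · · · · · ·
    · · · # # · · · · · ·
    · · · · # # # · · · ·
    · · · · · # # · · · ·
    · · · · · · · · · · ·

Answer: [[1,0],[2,1],[3,1],[3,2],[4,2],[4,3],[5,3],[6,3],[5,4],[6,4]]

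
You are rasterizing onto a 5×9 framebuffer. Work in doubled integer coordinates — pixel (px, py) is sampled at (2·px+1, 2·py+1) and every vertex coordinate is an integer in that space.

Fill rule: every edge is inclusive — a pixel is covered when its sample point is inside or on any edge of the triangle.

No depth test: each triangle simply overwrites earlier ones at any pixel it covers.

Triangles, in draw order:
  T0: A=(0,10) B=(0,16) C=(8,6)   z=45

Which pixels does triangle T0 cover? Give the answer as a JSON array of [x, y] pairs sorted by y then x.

T0:
  2·area = 48  (B↔C swapped to make it positive)
  edge (0, 10)→(8, 6): d=(8,-4) inclusive
  edge (8, 6)→(0, 16): d=(-8,10) inclusive
  edge (0, 16)→(0, 10): d=(0,-6) inclusive
    (3,3)@(7, 7): e=[4,2,42] → #
    (4,3)@(9, 7): e=[12,-18,54] → ·
    (1,4)@(3, 9): e=[4,26,18] → #
    (2,4)@(5, 9): e=[12,6,30] → #
    (3,4)@(7, 9): e=[20,-14,42] → ·
    (0,5)@(1, 11): e=[12,30,6] → #
    (2,5)@(5, 11): e=[28,-10,30] → ·
    (0,6)@(1, 13): e=[28,14,6] → #
    (1,6)@(3, 13): e=[36,-6,18] → ·
    (0,7)@(1, 15): e=[44,-2,6] → ·
  covered (6 px):
    · · · · ·
    · · · · ·
    · · · · ·
    · · · # ·
    · # # · ·
    # # · · ·
    # · · · ·
    · · · · ·
    · · · · ·

Answer: [[3,3],[1,4],[2,4],[0,5],[1,5],[0,6]]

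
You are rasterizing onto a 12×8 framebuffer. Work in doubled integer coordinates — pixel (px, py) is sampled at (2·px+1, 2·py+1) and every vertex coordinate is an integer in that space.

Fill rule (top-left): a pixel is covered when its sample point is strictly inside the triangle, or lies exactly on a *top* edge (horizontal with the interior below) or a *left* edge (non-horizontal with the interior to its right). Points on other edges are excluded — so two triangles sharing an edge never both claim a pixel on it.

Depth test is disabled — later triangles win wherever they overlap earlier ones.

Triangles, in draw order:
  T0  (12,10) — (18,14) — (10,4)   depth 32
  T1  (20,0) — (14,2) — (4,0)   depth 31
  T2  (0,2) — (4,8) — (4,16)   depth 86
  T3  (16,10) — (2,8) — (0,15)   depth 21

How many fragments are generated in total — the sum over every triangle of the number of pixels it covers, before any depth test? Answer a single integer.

T0:
  2·area = 28  (B↔C swapped to make it positive)
  edge (12, 10)→(10, 4): d=(-2,-6) top-left  bias=+0
  edge (10, 4)→(18, 14): d=(8,10) right/bottom  bias=-1
  edge (18, 14)→(12, 10): d=(-6,-4) top-left  bias=+0
    (4,0)@(9, 1): e=[0,-14,42] → ·  [on edge]
    (5,3)@(11, 7): e=[0,14,14] → #  [on edge]
    (6,3)@(13, 7): e=[12,-6,22] → ·
    (5,4)@(11, 9): e=[-4,30,2] → ·
    (6,4)@(13, 9): e=[8,10,10] → #
    (7,4)@(15, 9): e=[20,-10,18] → ·
    (6,5)@(13, 11): e=[4,26,-2] → ·
    (7,5)@(15, 11): e=[16,6,6] → #
    (8,5)@(17, 11): e=[28,-14,14] → ·
    (6,6)@(13, 13): e=[0,42,-14] → ·  [on edge]
    (7,6)@(15, 13): e=[12,22,-6] → ·
    (8,6)@(17, 13): e=[24,2,2] → #
  covered (4 px):
    · · · · · · · · · · · ·
    · · · · · · · · · · · ·
    · · · · · · · · · · · ·
    · · · · · # · · · · · ·
    · · · · · · # · · · · ·
    · · · · · · · # · · · ·
    · · · · · · · · # · · ·
    · · · · · · · · · · · ·
T1:
  2·area = 32
  edge (20, 0)→(14, 2): d=(-6,2) right/bottom  bias=-1
  edge (14, 2)→(4, 0): d=(-10,-2) top-left  bias=+0
  edge (4, 0)→(20, 0): d=(16,0) top-left  bias=+0
    (4,0)@(9, 1): e=[16,0,16] → #  [on edge]
    (5,0)@(11, 1): e=[12,4,16] → #
    (6,0)@(13, 1): e=[8,8,16] → #
    (7,0)@(15, 1): e=[4,12,16] → #
    (8,0)@(17, 1): e=[0,16,16] → ·  [on edge]
    (4,1)@(9, 3): e=[4,-20,48] → ·
    (5,1)@(11, 3): e=[0,-16,48] → ·  [on edge]
    (6,1)@(13, 3): e=[-4,-12,48] → ·
    (7,1)@(15, 3): e=[-8,-8,48] → ·
    (9,1)@(19, 3): e=[-16,0,48] → ·  [on edge]
    (2,2)@(5, 5): e=[0,-48,80] → ·  [on edge]
  covered (4 px):
    · · · · # # # # · · · ·
    · · · · · · · · · · · ·
    · · · · · · · · · · · ·
    · · · · · · · · · · · ·
    · · · · · · · · · · · ·
    · · · · · · · · · · · ·
    · · · · · · · · · · · ·
    · · · · · · · · · · · ·
T2:
  2·area = 32
  edge (0, 2)→(4, 8): d=(4,6) right/bottom  bias=-1
  edge (4, 8)→(4, 16): d=(0,8) right/bottom  bias=-1
  edge (4, 16)→(0, 2): d=(-4,-14) top-left  bias=+0
    (0,2)@(1, 5): e=[6,24,2] → #
    (1,2)@(3, 5): e=[-6,8,30] → ·
    (0,3)@(1, 7): e=[14,24,-6] → ·
    (1,3)@(3, 7): e=[2,8,22] → #
    (2,3)@(5, 7): e=[-10,-8,50] → ·
    (1,4)@(3, 9): e=[10,8,14] → #
    (2,4)@(5, 9): e=[-2,-8,42] → ·
    (1,5)@(3, 11): e=[18,8,6] → #
    (2,5)@(5, 11): e=[6,-8,34] → ·
    (1,6)@(3, 13): e=[26,8,-2] → ·
  covered (4 px):
    · · · · · · · · · · · ·
    · · · · · · · · · · · ·
    # · · · · · · · · · · ·
    · # · · · · · · · · · ·
    · # · · · · · · · · · ·
    · # · · · · · · · · · ·
    · · · · · · · · · · · ·
    · · · · · · · · · · · ·
T3:
  2·area = 102  (B↔C swapped to make it positive)
  edge (16, 10)→(0, 15): d=(-16,5) right/bottom  bias=-1
  edge (0, 15)→(2, 8): d=(2,-7) top-left  bias=+0
  edge (2, 8)→(16, 10): d=(14,2) right/bottom  bias=-1
    (1,4)@(3, 9): e=[81,9,12] → #
    (2,4)@(5, 9): e=[71,23,8] → #
    (3,4)@(7, 9): e=[61,37,4] → #
    (4,4)@(9, 9): e=[51,51,0] → ·  [on edge]
    (1,5)@(3, 11): e=[49,13,40] → #
    (4,5)@(9, 11): e=[19,55,28] → #
    (5,5)@(11, 11): e=[9,69,24] → #
    (6,5)@(13, 11): e=[-1,83,20] → ·
    (11,5)@(23, 11): e=[-51,153,0] → ·  [on edge]
    (0,6)@(1, 13): e=[27,3,72] → #
    (3,6)@(7, 13): e=[-3,45,60] → ·
    (4,6)@(9, 13): e=[-13,59,56] → ·
  covered (11 px):
    · · · · · · · · · · · ·
    · · · · · · · · · · · ·
    · · · · · · · · · · · ·
    · · · · · · · · · · · ·
    · # # # · · · · · · · ·
    · # # # # # · · · · · ·
    # # # · · · · · · · · ·
    · · · · · · · · · · · ·

Result: 23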